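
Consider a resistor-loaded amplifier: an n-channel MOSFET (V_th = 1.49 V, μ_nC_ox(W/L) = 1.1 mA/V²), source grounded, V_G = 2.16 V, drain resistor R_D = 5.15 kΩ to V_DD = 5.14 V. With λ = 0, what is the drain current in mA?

I_D = 0.247 mA

V_GS = V_G = 2.16 V, so V_ov = 2.16 − 1.49 = 0.67 V.
Assume saturation: I_D = ½ k_n V_ov² = 0.5 × 1.1 × 0.67² = 0.247 mA, giving V_DS = V_DD − I_D R_D = 5.14 − 0.247 × 5.15 = 3.87 V.
V_DS = 3.87 V ≥ V_ov = 0.67 V, confirming saturation.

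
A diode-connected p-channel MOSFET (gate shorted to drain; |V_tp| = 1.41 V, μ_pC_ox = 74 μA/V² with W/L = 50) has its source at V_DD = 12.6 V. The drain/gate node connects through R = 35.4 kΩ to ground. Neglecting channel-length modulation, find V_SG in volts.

With gate tied to drain, V_SG = V_SD ≥ V_SG − |V_tp|, so the device is in saturation.
k_p = μ_pC_ox · (W/L) = 3.7 mA/V².
KCL at the drain: ½ k_p (V_SG − |V_tp|)² = (V_DD − V_SG)/R.
Let x = V_SG − 1.41. Then 65.5 x² + x − 11.19 = 0, giving x = 0.406 V (positive root), so V_SG = 1.82 V.
I_D = (V_DD − V_SG)/R = (12.6 − 1.82) / 35.4 = 0.305 mA.

V_SG = 1.82 V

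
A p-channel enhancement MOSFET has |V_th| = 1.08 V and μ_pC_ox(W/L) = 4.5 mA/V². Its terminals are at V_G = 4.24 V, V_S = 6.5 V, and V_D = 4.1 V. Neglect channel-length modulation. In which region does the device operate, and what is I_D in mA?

V_SG = V_S − V_G = 6.5 − 4.24 = 2.26 V; V_SD = V_S − V_D = 6.5 − 4.1 = 2.4 V.
V_ov = V_SG − |V_th| = 2.26 − 1.08 = 1.18 V.
Since V_SD = 2.4 V ≥ V_ov = 1.18 V, the device is in saturation.
I_D = ½ k_p V_ov² = 0.5 × 4.5 × 1.18² = 3.13 mA.

Saturation; I_D = 3.13 mA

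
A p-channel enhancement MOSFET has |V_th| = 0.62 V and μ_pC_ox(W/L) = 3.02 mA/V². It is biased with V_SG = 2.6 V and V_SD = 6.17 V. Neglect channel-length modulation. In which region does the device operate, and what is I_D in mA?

V_ov = V_SG − |V_th| = 2.6 − 0.62 = 1.98 V.
Since V_SD = 6.17 V ≥ V_ov = 1.98 V, the device is in saturation.
I_D = ½ k_p V_ov² = 0.5 × 3.02 × 1.98² = 5.92 mA.

Saturation; I_D = 5.92 mA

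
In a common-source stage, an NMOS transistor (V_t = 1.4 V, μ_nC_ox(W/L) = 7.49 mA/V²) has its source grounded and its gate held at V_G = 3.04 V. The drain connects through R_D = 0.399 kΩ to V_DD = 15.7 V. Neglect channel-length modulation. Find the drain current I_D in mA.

V_GS = V_G = 3.04 V, so V_ov = 3.04 − 1.4 = 1.64 V.
Assume saturation: I_D = ½ k_n V_ov² = 0.5 × 7.49 × 1.64² = 10.1 mA, giving V_DS = V_DD − I_D R_D = 15.7 − 10.1 × 0.399 = 11.7 V.
V_DS = 11.7 V ≥ V_ov = 1.64 V, confirming saturation.

I_D = 10.1 mA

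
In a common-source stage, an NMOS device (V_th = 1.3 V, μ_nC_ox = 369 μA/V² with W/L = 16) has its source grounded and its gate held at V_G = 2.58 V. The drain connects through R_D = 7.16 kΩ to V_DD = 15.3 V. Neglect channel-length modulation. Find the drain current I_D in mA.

I_D = 2.09 mA

V_GS = V_G = 2.58 V, so V_ov = 2.58 − 1.3 = 1.28 V.
k_n = μ_nC_ox · (W/L) = 5.904 mA/V².
Assume saturation: I_D = ½ k_n V_ov² = 0.5 × 5.904 × 1.28² = 4.84 mA, giving V_DS = V_DD − I_D R_D = 15.3 − 4.84 × 7.16 = -19.3 V.
But -19.3 V < V_ov = 1.28 V, so the device is actually in triode.
In triode I_D = k_n[V_ov V_DS − ½ V_DS²] and I_D = (V_DD − V_DS)/R_D. Equating: 21.1 V_DS² − 55.11 V_DS + 15.3 = 0, giving V_DS = 0.316 V (the root below V_ov).
I_D = (15.3 − 0.316) / 7.16 = 2.09 mA.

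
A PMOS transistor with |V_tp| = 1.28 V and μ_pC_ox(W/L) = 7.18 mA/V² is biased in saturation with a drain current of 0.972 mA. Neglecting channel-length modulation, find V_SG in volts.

V_SG = 1.80 V

In saturation I_D = ½ k_p (V_SG − |V_tp|)², so V_SG − |V_tp| = √(2 I_D / k_p) = √(2 × 0.972 / 7.18) = 0.52 V.
V_SG = 1.28 + 0.52 = 1.8 V.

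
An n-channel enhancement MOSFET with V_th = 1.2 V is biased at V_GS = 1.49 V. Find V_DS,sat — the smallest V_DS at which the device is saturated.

The boundary between triode and saturation is V_DS = V_GS − V_th = V_ov.
V_ov = 1.49 − 1.2 = 0.29 V.

V_DS,sat = 0.290 V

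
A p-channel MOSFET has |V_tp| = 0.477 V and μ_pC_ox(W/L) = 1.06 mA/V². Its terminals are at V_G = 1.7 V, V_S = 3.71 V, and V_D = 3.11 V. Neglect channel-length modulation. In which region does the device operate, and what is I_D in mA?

V_SG = V_S − V_G = 3.71 − 1.7 = 2.01 V; V_SD = V_S − V_D = 3.71 − 3.11 = 0.6 V.
V_ov = V_SG − |V_tp| = 2.01 − 0.477 = 1.53 V.
Since V_SD = 0.6 V < V_ov = 1.53 V, the device is in the triode region.
I_D = k_p [V_ov · V_SD − ½ V_SD²] = 1.06 × [1.53 × 0.6 − 0.5 × 0.6²] = 0.784 mA.

Triode; I_D = 0.784 mA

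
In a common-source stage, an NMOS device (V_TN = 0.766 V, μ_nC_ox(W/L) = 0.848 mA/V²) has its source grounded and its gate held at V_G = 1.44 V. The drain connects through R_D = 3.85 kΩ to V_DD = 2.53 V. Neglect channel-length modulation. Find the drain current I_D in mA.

I_D = 0.193 mA

V_GS = V_G = 1.44 V, so V_ov = 1.44 − 0.766 = 0.674 V.
Assume saturation: I_D = ½ k_n V_ov² = 0.5 × 0.848 × 0.674² = 0.193 mA, giving V_DS = V_DD − I_D R_D = 2.53 − 0.193 × 3.85 = 1.79 V.
V_DS = 1.79 V ≥ V_ov = 0.674 V, confirming saturation.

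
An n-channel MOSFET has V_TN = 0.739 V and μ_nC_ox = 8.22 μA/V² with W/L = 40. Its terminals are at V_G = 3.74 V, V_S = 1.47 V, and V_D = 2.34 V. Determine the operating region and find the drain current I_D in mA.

Triode; I_D = 0.314 mA

V_GS = V_G − V_S = 3.74 − 1.47 = 2.27 V; V_DS = V_D − V_S = 2.34 − 1.47 = 0.87 V.
k_n = μ_nC_ox · (W/L) = 0.3288 mA/V².
V_ov = V_GS − V_TN = 2.27 − 0.739 = 1.53 V.
Since V_DS = 0.87 V < V_ov = 1.53 V, the device is in the triode region.
I_D = k_n [V_ov · V_DS − ½ V_DS²] = 0.3288 × [1.53 × 0.87 − 0.5 × 0.87²] = 0.314 mA.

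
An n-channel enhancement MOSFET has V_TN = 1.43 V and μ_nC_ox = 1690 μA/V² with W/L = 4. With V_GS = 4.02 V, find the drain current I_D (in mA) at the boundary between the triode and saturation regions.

I_D = 22.7 mA

At the boundary V_DS = V_ov = V_GS − V_TN = 4.02 − 1.43 = 2.59 V.
k_n = μ_nC_ox · (W/L) = 6.76 mA/V².
I_D = ½ k_n V_ov² = 0.5 × 6.76 × 2.59² = 22.7 mA.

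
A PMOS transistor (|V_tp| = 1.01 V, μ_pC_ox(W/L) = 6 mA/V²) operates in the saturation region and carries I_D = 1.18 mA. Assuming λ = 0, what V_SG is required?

V_SG = 1.64 V

In saturation I_D = ½ k_p (V_SG − |V_tp|)², so V_SG − |V_tp| = √(2 I_D / k_p) = √(2 × 1.18 / 6) = 0.627 V.
V_SG = 1.01 + 0.627 = 1.64 V.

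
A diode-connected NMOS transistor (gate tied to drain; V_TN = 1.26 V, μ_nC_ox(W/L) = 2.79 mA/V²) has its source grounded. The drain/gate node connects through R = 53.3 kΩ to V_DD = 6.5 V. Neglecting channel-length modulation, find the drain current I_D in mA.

With gate tied to drain, V_GS = V_DS ≥ V_GS − V_TN, so the device is in saturation.
KCL at the drain: ½ k_n (V_GS − V_TN)² = (V_DD − V_GS)/R.
Let x = V_GS − 1.26. Then 74.4 x² + x − 5.24 = 0, giving x = 0.259 V (positive root), so V_GS = 1.52 V.
I_D = (V_DD − V_GS)/R = (6.5 − 1.52) / 53.3 = 0.0935 mA.

I_D = 0.0935 mA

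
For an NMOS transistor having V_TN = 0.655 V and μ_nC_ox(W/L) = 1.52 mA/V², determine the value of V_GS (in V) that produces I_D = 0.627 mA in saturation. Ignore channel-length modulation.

V_GS = 1.56 V

In saturation I_D = ½ k_n (V_GS − V_TN)², so V_GS − V_TN = √(2 I_D / k_n) = √(2 × 0.627 / 1.52) = 0.908 V.
V_GS = 0.655 + 0.908 = 1.56 V.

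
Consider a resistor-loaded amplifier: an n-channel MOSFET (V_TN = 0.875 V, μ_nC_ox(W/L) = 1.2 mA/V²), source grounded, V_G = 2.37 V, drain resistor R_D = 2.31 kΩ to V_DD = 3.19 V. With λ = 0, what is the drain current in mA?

I_D = 1.04 mA

V_GS = V_G = 2.37 V, so V_ov = 2.37 − 0.875 = 1.5 V.
Assume saturation: I_D = ½ k_n V_ov² = 0.5 × 1.2 × 1.5² = 1.34 mA, giving V_DS = V_DD − I_D R_D = 3.19 − 1.34 × 2.31 = 0.0923 V.
But 0.0923 V < V_ov = 1.5 V, so the device is actually in triode.
In triode I_D = k_n[V_ov V_DS − ½ V_DS²] and I_D = (V_DD − V_DS)/R_D. Equating: 1.39 V_DS² − 5.144 V_DS + 3.19 = 0, giving V_DS = 0.787 V (the root below V_ov).
I_D = (3.19 − 0.787) / 2.31 = 1.04 mA.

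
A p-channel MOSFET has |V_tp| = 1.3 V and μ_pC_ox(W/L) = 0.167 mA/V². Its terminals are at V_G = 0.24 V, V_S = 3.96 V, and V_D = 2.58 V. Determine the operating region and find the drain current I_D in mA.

V_SG = V_S − V_G = 3.96 − 0.24 = 3.72 V; V_SD = V_S − V_D = 3.96 − 2.58 = 1.38 V.
V_ov = V_SG − |V_tp| = 3.72 − 1.3 = 2.42 V.
Since V_SD = 1.38 V < V_ov = 2.42 V, the device is in the triode region.
I_D = k_p [V_ov · V_SD − ½ V_SD²] = 0.167 × [2.42 × 1.38 − 0.5 × 1.38²] = 0.399 mA.

Triode; I_D = 0.399 mA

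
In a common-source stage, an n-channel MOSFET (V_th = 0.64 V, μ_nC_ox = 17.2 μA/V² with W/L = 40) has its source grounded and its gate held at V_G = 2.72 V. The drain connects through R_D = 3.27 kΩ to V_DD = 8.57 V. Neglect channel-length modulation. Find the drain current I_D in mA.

V_GS = V_G = 2.72 V, so V_ov = 2.72 − 0.64 = 2.08 V.
k_n = μ_nC_ox · (W/L) = 0.688 mA/V².
Assume saturation: I_D = ½ k_n V_ov² = 0.5 × 0.688 × 2.08² = 1.49 mA, giving V_DS = V_DD − I_D R_D = 8.57 − 1.49 × 3.27 = 3.7 V.
V_DS = 3.7 V ≥ V_ov = 2.08 V, confirming saturation.

I_D = 1.49 mA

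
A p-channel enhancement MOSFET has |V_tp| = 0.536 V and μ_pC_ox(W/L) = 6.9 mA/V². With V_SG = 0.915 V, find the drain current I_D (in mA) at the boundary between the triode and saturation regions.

At the boundary V_SD = V_ov = V_SG − |V_tp| = 0.915 − 0.536 = 0.379 V.
I_D = ½ k_p V_ov² = 0.5 × 6.9 × 0.379² = 0.496 mA.

I_D = 0.496 mA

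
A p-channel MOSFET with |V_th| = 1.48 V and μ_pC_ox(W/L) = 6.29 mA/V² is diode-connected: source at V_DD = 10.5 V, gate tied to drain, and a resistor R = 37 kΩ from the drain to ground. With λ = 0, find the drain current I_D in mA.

With gate tied to drain, V_SG = V_SD ≥ V_SG − |V_th|, so the device is in saturation.
KCL at the drain: ½ k_p (V_SG − |V_th|)² = (V_DD − V_SG)/R.
Let x = V_SG − 1.48. Then 116 x² + x − 9.02 = 0, giving x = 0.274 V (positive root), so V_SG = 1.75 V.
I_D = (V_DD − V_SG)/R = (10.5 − 1.75) / 37 = 0.236 mA.

I_D = 0.236 mA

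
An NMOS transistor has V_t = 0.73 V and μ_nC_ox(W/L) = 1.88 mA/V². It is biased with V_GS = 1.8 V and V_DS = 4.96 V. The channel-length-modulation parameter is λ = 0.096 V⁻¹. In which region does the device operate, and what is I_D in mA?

V_ov = V_GS − V_t = 1.8 − 0.73 = 1.07 V.
Since V_DS = 4.96 V ≥ V_ov = 1.07 V, the device is in saturation.
I_D = ½ k_n V_ov² (1 + λ V_DS) = 0.5 × 1.88 × 1.07² × (1 + 0.096 × 4.96) = 1.59 mA.

Saturation; I_D = 1.59 mA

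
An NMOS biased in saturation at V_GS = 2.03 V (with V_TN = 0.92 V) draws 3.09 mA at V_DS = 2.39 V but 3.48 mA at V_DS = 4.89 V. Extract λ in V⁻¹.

λ = 0.0574 V⁻¹

With V_GS fixed, I_D ∝ (1 + λ V_DS) in saturation, so I_D2/I_D1 = (1 + λ V_DS2)/(1 + λ V_DS1).
3.48/3.09 = 1.126 = (1 + 4.89 λ)/(1 + 2.39 λ).
Solving: λ (I_D1 V_DS2 − I_D2 V_DS1) = I_D2 − I_D1, so λ = (3.48 − 3.09) / (3.09 × 4.89 − 3.48 × 2.39) = 0.39 / 6.79 = 0.0574 V⁻¹.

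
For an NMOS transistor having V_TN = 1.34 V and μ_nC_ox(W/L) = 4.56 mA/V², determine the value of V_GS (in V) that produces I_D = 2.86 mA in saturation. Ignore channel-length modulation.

V_GS = 2.46 V

In saturation I_D = ½ k_n (V_GS − V_TN)², so V_GS − V_TN = √(2 I_D / k_n) = √(2 × 2.86 / 4.56) = 1.12 V.
V_GS = 1.34 + 1.12 = 2.46 V.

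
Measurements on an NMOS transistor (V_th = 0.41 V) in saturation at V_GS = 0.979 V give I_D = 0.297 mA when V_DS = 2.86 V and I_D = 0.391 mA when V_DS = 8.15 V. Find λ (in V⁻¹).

With V_GS fixed, I_D ∝ (1 + λ V_DS) in saturation, so I_D2/I_D1 = (1 + λ V_DS2)/(1 + λ V_DS1).
0.391/0.297 = 1.316 = (1 + 8.15 λ)/(1 + 2.86 λ).
Solving: λ (I_D1 V_DS2 − I_D2 V_DS1) = I_D2 − I_D1, so λ = (0.391 − 0.297) / (0.297 × 8.15 − 0.391 × 2.86) = 0.094 / 1.3 = 0.0722 V⁻¹.

λ = 0.0722 V⁻¹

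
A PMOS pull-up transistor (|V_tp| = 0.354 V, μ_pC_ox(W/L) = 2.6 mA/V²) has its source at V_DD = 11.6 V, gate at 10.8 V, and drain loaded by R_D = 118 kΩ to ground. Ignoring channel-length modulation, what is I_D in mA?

I_D = 0.0975 mA

V_SG = V_DD − V_G = 11.6 − 10.8 = 0.8 V, so V_ov = 0.8 − 0.354 = 0.446 V.
Assume saturation: I_D = ½ k_p V_ov² = 0.5 × 2.6 × 0.446² = 0.259 mA, giving V_SD = V_DD − I_D R_D = 11.6 − 0.259 × 118 = -18.9 V.
But -18.9 V < V_ov = 0.446 V, so the device is actually in triode.
In triode I_D = k_p[V_ov V_SD − ½ V_SD²] and I_D = (V_DD − V_SD)/R_D. Equating: 153 V_SD² − 137.8 V_SD + 11.6 = 0, giving V_SD = 0.094 V (the root below V_ov).
I_D = (11.6 − 0.094) / 118 = 0.0975 mA.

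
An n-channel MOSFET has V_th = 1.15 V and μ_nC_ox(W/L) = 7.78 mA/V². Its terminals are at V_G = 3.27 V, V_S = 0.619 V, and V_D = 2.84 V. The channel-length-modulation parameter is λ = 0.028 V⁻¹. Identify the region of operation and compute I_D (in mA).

Saturation; I_D = 9.31 mA

V_GS = V_G − V_S = 3.27 − 0.619 = 2.65 V; V_DS = V_D − V_S = 2.84 − 0.619 = 2.22 V.
V_ov = V_GS − V_th = 2.65 − 1.15 = 1.5 V.
Since V_DS = 2.22 V ≥ V_ov = 1.5 V, the device is in saturation.
I_D = ½ k_n V_ov² (1 + λ V_DS) = 0.5 × 7.78 × 1.5² × (1 + 0.028 × 2.22) = 9.31 mA.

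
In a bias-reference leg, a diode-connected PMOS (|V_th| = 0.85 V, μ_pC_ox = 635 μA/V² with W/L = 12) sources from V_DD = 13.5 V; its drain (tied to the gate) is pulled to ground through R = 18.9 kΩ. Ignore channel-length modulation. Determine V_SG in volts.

With gate tied to drain, V_SG = V_SD ≥ V_SG − |V_th|, so the device is in saturation.
k_p = μ_pC_ox · (W/L) = 7.62 mA/V².
KCL at the drain: ½ k_p (V_SG − |V_th|)² = (V_DD − V_SG)/R.
Let x = V_SG − 0.85. Then 72 x² + x − 12.65 = 0, giving x = 0.412 V (positive root), so V_SG = 1.26 V.
I_D = (V_DD − V_SG)/R = (13.5 − 1.26) / 18.9 = 0.648 mA.

V_SG = 1.26 V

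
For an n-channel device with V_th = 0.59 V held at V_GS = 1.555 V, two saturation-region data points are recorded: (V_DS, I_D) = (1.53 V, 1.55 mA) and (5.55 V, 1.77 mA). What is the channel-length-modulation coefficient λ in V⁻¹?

λ = 0.0373 V⁻¹

With V_GS fixed, I_D ∝ (1 + λ V_DS) in saturation, so I_D2/I_D1 = (1 + λ V_DS2)/(1 + λ V_DS1).
1.77/1.55 = 1.142 = (1 + 5.55 λ)/(1 + 1.53 λ).
Solving: λ (I_D1 V_DS2 − I_D2 V_DS1) = I_D2 − I_D1, so λ = (1.77 − 1.55) / (1.55 × 5.55 − 1.77 × 1.53) = 0.22 / 5.89 = 0.0373 V⁻¹.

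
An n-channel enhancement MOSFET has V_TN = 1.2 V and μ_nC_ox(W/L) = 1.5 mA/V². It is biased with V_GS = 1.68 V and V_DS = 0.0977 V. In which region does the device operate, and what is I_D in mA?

Triode; I_D = 0.0632 mA

V_ov = V_GS − V_TN = 1.68 − 1.2 = 0.48 V.
Since V_DS = 0.0977 V < V_ov = 0.48 V, the device is in the triode region.
I_D = k_n [V_ov · V_DS − ½ V_DS²] = 1.5 × [0.48 × 0.0977 − 0.5 × 0.0977²] = 0.0632 mA.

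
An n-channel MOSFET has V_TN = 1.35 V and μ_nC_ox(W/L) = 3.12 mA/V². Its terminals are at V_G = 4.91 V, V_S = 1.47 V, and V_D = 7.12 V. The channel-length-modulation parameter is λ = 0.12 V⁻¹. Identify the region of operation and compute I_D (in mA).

V_GS = V_G − V_S = 4.91 − 1.47 = 3.44 V; V_DS = V_D − V_S = 7.12 − 1.47 = 5.65 V.
V_ov = V_GS − V_TN = 3.44 − 1.35 = 2.09 V.
Since V_DS = 5.65 V ≥ V_ov = 2.09 V, the device is in saturation.
I_D = ½ k_n V_ov² (1 + λ V_DS) = 0.5 × 3.12 × 2.09² × (1 + 0.12 × 5.65) = 11.4 mA.

Saturation; I_D = 11.4 mA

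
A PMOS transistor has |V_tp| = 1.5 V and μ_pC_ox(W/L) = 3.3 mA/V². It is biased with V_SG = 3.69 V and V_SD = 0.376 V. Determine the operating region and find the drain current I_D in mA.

V_ov = V_SG − |V_tp| = 3.69 − 1.5 = 2.19 V.
Since V_SD = 0.376 V < V_ov = 2.19 V, the device is in the triode region.
I_D = k_p [V_ov · V_SD − ½ V_SD²] = 3.3 × [2.19 × 0.376 − 0.5 × 0.376²] = 2.48 mA.

Triode; I_D = 2.48 mA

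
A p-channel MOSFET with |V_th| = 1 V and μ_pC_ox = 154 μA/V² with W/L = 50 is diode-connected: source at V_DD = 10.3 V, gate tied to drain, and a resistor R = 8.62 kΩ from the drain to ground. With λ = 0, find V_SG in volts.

V_SG = 1.51 V

With gate tied to drain, V_SG = V_SD ≥ V_SG − |V_th|, so the device is in saturation.
k_p = μ_pC_ox · (W/L) = 7.7 mA/V².
KCL at the drain: ½ k_p (V_SG − |V_th|)² = (V_DD − V_SG)/R.
Let x = V_SG − 1. Then 33.2 x² + x − 9.3 = 0, giving x = 0.515 V (positive root), so V_SG = 1.51 V.
I_D = (V_DD − V_SG)/R = (10.3 − 1.51) / 8.62 = 1.02 mA.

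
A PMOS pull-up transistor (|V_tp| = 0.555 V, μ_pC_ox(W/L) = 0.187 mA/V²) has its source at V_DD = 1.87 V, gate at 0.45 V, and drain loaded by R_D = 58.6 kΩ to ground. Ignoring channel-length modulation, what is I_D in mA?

V_SG = V_DD − V_G = 1.87 − 0.45 = 1.42 V, so V_ov = 1.42 − 0.555 = 0.865 V.
Assume saturation: I_D = ½ k_p V_ov² = 0.5 × 0.187 × 0.865² = 0.07 mA, giving V_SD = V_DD − I_D R_D = 1.87 − 0.07 × 58.6 = -2.23 V.
But -2.23 V < V_ov = 0.865 V, so the device is actually in triode.
In triode I_D = k_p[V_ov V_SD − ½ V_SD²] and I_D = (V_DD − V_SD)/R_D. Equating: 5.48 V_SD² − 10.48 V_SD + 1.87 = 0, giving V_SD = 0.199 V (the root below V_ov).
I_D = (1.87 − 0.199) / 58.6 = 0.0285 mA.

I_D = 0.0285 mA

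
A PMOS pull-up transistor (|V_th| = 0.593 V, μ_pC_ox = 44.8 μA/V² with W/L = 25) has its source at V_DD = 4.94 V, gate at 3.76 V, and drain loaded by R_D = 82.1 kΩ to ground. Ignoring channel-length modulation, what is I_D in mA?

V_SG = V_DD − V_G = 4.94 − 3.76 = 1.18 V, so V_ov = 1.18 − 0.593 = 0.587 V.
k_p = μ_pC_ox · (W/L) = 1.12 mA/V².
Assume saturation: I_D = ½ k_p V_ov² = 0.5 × 1.12 × 0.587² = 0.193 mA, giving V_SD = V_DD − I_D R_D = 4.94 − 0.193 × 82.1 = -10.9 V.
But -10.9 V < V_ov = 0.587 V, so the device is actually in triode.
In triode I_D = k_p[V_ov V_SD − ½ V_SD²] and I_D = (V_DD − V_SD)/R_D. Equating: 46 V_SD² − 54.98 V_SD + 4.94 = 0, giving V_SD = 0.0979 V (the root below V_ov).
I_D = (4.94 − 0.0979) / 82.1 = 0.059 mA.

I_D = 0.0590 mA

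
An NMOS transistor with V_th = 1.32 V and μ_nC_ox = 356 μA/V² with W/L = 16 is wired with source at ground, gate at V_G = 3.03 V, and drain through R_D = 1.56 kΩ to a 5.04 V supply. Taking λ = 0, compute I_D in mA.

V_GS = V_G = 3.03 V, so V_ov = 3.03 − 1.32 = 1.71 V.
k_n = μ_nC_ox · (W/L) = 5.696 mA/V².
Assume saturation: I_D = ½ k_n V_ov² = 0.5 × 5.696 × 1.71² = 8.33 mA, giving V_DS = V_DD − I_D R_D = 5.04 − 8.33 × 1.56 = -7.95 V.
But -7.95 V < V_ov = 1.71 V, so the device is actually in triode.
In triode I_D = k_n[V_ov V_DS − ½ V_DS²] and I_D = (V_DD − V_DS)/R_D. Equating: 4.44 V_DS² − 16.19 V_DS + 5.04 = 0, giving V_DS = 0.344 V (the root below V_ov).
I_D = (5.04 − 0.344) / 1.56 = 3.01 mA.

I_D = 3.01 mA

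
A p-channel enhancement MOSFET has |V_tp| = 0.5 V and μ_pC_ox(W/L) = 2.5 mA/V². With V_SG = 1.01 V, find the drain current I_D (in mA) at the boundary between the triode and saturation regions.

I_D = 0.325 mA

At the boundary V_SD = V_ov = V_SG − |V_tp| = 1.01 − 0.5 = 0.51 V.
I_D = ½ k_p V_ov² = 0.5 × 2.5 × 0.51² = 0.325 mA.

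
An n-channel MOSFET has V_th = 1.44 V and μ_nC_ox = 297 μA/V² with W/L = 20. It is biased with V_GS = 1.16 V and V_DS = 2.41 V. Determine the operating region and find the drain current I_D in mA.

Cutoff; I_D = 0 mA

V_GS = 1.16 V < V_th = 1.44 V, so the transistor is in cutoff.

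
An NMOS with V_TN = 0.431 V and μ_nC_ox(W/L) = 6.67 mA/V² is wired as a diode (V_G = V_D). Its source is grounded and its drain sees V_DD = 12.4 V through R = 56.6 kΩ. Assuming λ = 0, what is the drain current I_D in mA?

I_D = 0.207 mA

With gate tied to drain, V_GS = V_DS ≥ V_GS − V_TN, so the device is in saturation.
KCL at the drain: ½ k_n (V_GS − V_TN)² = (V_DD − V_GS)/R.
Let x = V_GS − 0.431. Then 189 x² + x − 11.97 = 0, giving x = 0.249 V (positive root), so V_GS = 0.68 V.
I_D = (V_DD − V_GS)/R = (12.4 − 0.68) / 56.6 = 0.207 mA.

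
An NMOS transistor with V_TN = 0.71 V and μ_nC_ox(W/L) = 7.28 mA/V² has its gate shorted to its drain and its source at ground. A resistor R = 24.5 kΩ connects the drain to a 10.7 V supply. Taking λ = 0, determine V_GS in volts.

With gate tied to drain, V_GS = V_DS ≥ V_GS − V_TN, so the device is in saturation.
KCL at the drain: ½ k_n (V_GS − V_TN)² = (V_DD − V_GS)/R.
Let x = V_GS − 0.71. Then 89.2 x² + x − 9.99 = 0, giving x = 0.329 V (positive root), so V_GS = 1.04 V.
I_D = (V_DD − V_GS)/R = (10.7 − 1.04) / 24.5 = 0.394 mA.

V_GS = 1.04 V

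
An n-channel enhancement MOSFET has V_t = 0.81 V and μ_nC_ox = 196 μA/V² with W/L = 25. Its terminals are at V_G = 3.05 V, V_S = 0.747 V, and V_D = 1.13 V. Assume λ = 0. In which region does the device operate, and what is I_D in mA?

V_GS = V_G − V_S = 3.05 − 0.747 = 2.3 V; V_DS = V_D − V_S = 1.13 − 0.747 = 0.383 V.
k_n = μ_nC_ox · (W/L) = 4.9 mA/V².
V_ov = V_GS − V_t = 2.3 − 0.81 = 1.49 V.
Since V_DS = 0.383 V < V_ov = 1.49 V, the device is in the triode region.
I_D = k_n [V_ov · V_DS − ½ V_DS²] = 4.9 × [1.49 × 0.383 − 0.5 × 0.383²] = 2.44 mA.

Triode; I_D = 2.44 mA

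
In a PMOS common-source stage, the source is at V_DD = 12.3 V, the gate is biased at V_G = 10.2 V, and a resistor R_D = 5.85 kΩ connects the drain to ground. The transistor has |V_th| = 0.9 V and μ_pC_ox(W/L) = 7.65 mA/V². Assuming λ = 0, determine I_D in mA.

I_D = 2.06 mA

V_SG = V_DD − V_G = 12.3 − 10.2 = 2.1 V, so V_ov = 2.1 − 0.9 = 1.2 V.
Assume saturation: I_D = ½ k_p V_ov² = 0.5 × 7.65 × 1.2² = 5.51 mA, giving V_SD = V_DD − I_D R_D = 12.3 − 5.51 × 5.85 = -19.9 V.
But -19.9 V < V_ov = 1.2 V, so the device is actually in triode.
In triode I_D = k_p[V_ov V_SD − ½ V_SD²] and I_D = (V_DD − V_SD)/R_D. Equating: 22.4 V_SD² − 54.7 V_SD + 12.3 = 0, giving V_SD = 0.251 V (the root below V_ov).
I_D = (12.3 − 0.251) / 5.85 = 2.06 mA.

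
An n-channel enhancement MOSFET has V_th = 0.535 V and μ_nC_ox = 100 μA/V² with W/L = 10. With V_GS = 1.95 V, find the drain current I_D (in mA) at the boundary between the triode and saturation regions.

At the boundary V_DS = V_ov = V_GS − V_th = 1.95 − 0.535 = 1.42 V.
k_n = μ_nC_ox · (W/L) = 1 mA/V².
I_D = ½ k_n V_ov² = 0.5 × 1 × 1.42² = 1 mA.

I_D = 1.00 mA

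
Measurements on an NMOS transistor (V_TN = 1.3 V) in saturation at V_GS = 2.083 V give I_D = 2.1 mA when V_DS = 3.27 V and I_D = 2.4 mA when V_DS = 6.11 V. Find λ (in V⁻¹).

λ = 0.0602 V⁻¹

With V_GS fixed, I_D ∝ (1 + λ V_DS) in saturation, so I_D2/I_D1 = (1 + λ V_DS2)/(1 + λ V_DS1).
2.4/2.1 = 1.143 = (1 + 6.11 λ)/(1 + 3.27 λ).
Solving: λ (I_D1 V_DS2 − I_D2 V_DS1) = I_D2 − I_D1, so λ = (2.4 − 2.1) / (2.1 × 6.11 − 2.4 × 3.27) = 0.3 / 4.98 = 0.0602 V⁻¹.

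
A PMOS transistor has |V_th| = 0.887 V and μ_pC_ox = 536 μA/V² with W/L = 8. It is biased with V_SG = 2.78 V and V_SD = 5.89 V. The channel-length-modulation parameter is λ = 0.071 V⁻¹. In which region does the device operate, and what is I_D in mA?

Saturation; I_D = 10.9 mA

k_p = μ_pC_ox · (W/L) = 4.288 mA/V².
V_ov = V_SG − |V_th| = 2.78 − 0.887 = 1.89 V.
Since V_SD = 5.89 V ≥ V_ov = 1.89 V, the device is in saturation.
I_D = ½ k_p V_ov² (1 + λ V_SD) = 0.5 × 4.288 × 1.89² × (1 + 0.071 × 5.89) = 10.9 mA.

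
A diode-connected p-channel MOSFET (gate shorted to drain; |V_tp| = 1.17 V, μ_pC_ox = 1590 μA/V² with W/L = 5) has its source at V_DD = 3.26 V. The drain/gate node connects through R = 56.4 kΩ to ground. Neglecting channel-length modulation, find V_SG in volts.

V_SG = 1.26 V

With gate tied to drain, V_SG = V_SD ≥ V_SG − |V_tp|, so the device is in saturation.
k_p = μ_pC_ox · (W/L) = 7.95 mA/V².
KCL at the drain: ½ k_p (V_SG − |V_tp|)² = (V_DD − V_SG)/R.
Let x = V_SG − 1.17. Then 224 x² + x − 2.09 = 0, giving x = 0.0943 V (positive root), so V_SG = 1.26 V.
I_D = (V_DD − V_SG)/R = (3.26 − 1.26) / 56.4 = 0.0354 mA.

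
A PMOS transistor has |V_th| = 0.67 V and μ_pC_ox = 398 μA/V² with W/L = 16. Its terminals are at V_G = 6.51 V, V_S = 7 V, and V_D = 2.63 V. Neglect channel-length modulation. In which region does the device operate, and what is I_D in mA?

V_SG = V_S − V_G = 7 − 6.51 = 0.49 V; V_SD = V_S − V_D = 7 − 2.63 = 4.37 V.
V_SG = 0.49 V < |V_th| = 0.67 V, so the transistor is in cutoff.

Cutoff; I_D = 0 mA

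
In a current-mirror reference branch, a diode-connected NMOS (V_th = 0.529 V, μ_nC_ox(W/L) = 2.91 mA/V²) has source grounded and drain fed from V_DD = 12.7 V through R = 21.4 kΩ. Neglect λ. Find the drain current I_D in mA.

With gate tied to drain, V_GS = V_DS ≥ V_GS − V_th, so the device is in saturation.
KCL at the drain: ½ k_n (V_GS − V_th)² = (V_DD − V_GS)/R.
Let x = V_GS − 0.529. Then 31.1 x² + x − 12.17 = 0, giving x = 0.609 V (positive root), so V_GS = 1.14 V.
I_D = (V_DD − V_GS)/R = (12.7 − 1.14) / 21.4 = 0.54 mA.

I_D = 0.540 mA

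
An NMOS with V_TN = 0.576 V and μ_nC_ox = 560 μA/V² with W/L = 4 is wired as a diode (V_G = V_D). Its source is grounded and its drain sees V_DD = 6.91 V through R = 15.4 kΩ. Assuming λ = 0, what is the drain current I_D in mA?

With gate tied to drain, V_GS = V_DS ≥ V_GS − V_TN, so the device is in saturation.
k_n = μ_nC_ox · (W/L) = 2.24 mA/V².
KCL at the drain: ½ k_n (V_GS − V_TN)² = (V_DD − V_GS)/R.
Let x = V_GS − 0.576. Then 17.2 x² + x − 6.334 = 0, giving x = 0.578 V (positive root), so V_GS = 1.15 V.
I_D = (V_DD − V_GS)/R = (6.91 − 1.15) / 15.4 = 0.374 mA.

I_D = 0.374 mA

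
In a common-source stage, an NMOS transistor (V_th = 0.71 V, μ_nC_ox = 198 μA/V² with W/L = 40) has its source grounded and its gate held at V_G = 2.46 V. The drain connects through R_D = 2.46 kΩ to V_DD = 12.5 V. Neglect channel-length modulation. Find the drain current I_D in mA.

V_GS = V_G = 2.46 V, so V_ov = 2.46 − 0.71 = 1.75 V.
k_n = μ_nC_ox · (W/L) = 7.92 mA/V².
Assume saturation: I_D = ½ k_n V_ov² = 0.5 × 7.92 × 1.75² = 12.1 mA, giving V_DS = V_DD − I_D R_D = 12.5 − 12.1 × 2.46 = -17.3 V.
But -17.3 V < V_ov = 1.75 V, so the device is actually in triode.
In triode I_D = k_n[V_ov V_DS − ½ V_DS²] and I_D = (V_DD − V_DS)/R_D. Equating: 9.74 V_DS² − 35.1 V_DS + 12.5 = 0, giving V_DS = 0.401 V (the root below V_ov).
I_D = (12.5 − 0.401) / 2.46 = 4.92 mA.

I_D = 4.92 mA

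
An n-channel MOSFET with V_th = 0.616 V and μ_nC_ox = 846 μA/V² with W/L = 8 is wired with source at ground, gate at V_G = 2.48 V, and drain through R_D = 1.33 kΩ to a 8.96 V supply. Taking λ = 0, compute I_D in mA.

I_D = 6.29 mA

V_GS = V_G = 2.48 V, so V_ov = 2.48 − 0.616 = 1.86 V.
k_n = μ_nC_ox · (W/L) = 6.768 mA/V².
Assume saturation: I_D = ½ k_n V_ov² = 0.5 × 6.768 × 1.86² = 11.8 mA, giving V_DS = V_DD − I_D R_D = 8.96 − 11.8 × 1.33 = -6.68 V.
But -6.68 V < V_ov = 1.86 V, so the device is actually in triode.
In triode I_D = k_n[V_ov V_DS − ½ V_DS²] and I_D = (V_DD − V_DS)/R_D. Equating: 4.5 V_DS² − 17.78 V_DS + 8.96 = 0, giving V_DS = 0.593 V (the root below V_ov).
I_D = (8.96 − 0.593) / 1.33 = 6.29 mA.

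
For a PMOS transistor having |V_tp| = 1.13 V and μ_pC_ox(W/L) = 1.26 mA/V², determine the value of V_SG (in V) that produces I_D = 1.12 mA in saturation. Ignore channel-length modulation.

In saturation I_D = ½ k_p (V_SG − |V_tp|)², so V_SG − |V_tp| = √(2 I_D / k_p) = √(2 × 1.12 / 1.26) = 1.33 V.
V_SG = 1.13 + 1.33 = 2.46 V.

V_SG = 2.46 V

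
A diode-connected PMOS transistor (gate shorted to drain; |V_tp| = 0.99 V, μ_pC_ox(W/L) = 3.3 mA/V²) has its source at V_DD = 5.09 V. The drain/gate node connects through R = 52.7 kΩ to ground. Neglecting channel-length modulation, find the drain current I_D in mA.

I_D = 0.0738 mA

With gate tied to drain, V_SG = V_SD ≥ V_SG − |V_tp|, so the device is in saturation.
KCL at the drain: ½ k_p (V_SG − |V_tp|)² = (V_DD − V_SG)/R.
Let x = V_SG − 0.99. Then 87 x² + x − 4.1 = 0, giving x = 0.211 V (positive root), so V_SG = 1.2 V.
I_D = (V_DD − V_SG)/R = (5.09 − 1.2) / 52.7 = 0.0738 mA.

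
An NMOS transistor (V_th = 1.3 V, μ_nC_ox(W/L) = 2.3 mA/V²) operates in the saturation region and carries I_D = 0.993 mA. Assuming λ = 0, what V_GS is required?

In saturation I_D = ½ k_n (V_GS − V_th)², so V_GS − V_th = √(2 I_D / k_n) = √(2 × 0.993 / 2.3) = 0.929 V.
V_GS = 1.3 + 0.929 = 2.23 V.

V_GS = 2.23 V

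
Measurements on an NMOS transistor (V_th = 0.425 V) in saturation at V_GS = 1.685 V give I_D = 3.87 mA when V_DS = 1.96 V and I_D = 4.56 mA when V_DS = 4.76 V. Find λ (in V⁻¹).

With V_GS fixed, I_D ∝ (1 + λ V_DS) in saturation, so I_D2/I_D1 = (1 + λ V_DS2)/(1 + λ V_DS1).
4.56/3.87 = 1.178 = (1 + 4.76 λ)/(1 + 1.96 λ).
Solving: λ (I_D1 V_DS2 − I_D2 V_DS1) = I_D2 − I_D1, so λ = (4.56 − 3.87) / (3.87 × 4.76 − 4.56 × 1.96) = 0.69 / 9.48 = 0.0728 V⁻¹.

λ = 0.0728 V⁻¹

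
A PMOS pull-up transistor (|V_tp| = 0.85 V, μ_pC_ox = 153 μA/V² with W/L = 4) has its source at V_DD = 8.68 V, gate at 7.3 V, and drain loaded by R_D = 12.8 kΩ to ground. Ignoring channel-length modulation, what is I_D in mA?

V_SG = V_DD − V_G = 8.68 − 7.3 = 1.38 V, so V_ov = 1.38 − 0.85 = 0.53 V.
k_p = μ_pC_ox · (W/L) = 0.612 mA/V².
Assume saturation: I_D = ½ k_p V_ov² = 0.5 × 0.612 × 0.53² = 0.086 mA, giving V_SD = V_DD − I_D R_D = 8.68 − 0.086 × 12.8 = 7.58 V.
V_SD = 7.58 V ≥ V_ov = 0.53 V, confirming saturation.

I_D = 0.0860 mA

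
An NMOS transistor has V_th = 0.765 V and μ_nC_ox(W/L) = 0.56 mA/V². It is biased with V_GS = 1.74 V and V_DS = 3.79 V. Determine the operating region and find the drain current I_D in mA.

Saturation; I_D = 0.266 mA

V_ov = V_GS − V_th = 1.74 − 0.765 = 0.975 V.
Since V_DS = 3.79 V ≥ V_ov = 0.975 V, the device is in saturation.
I_D = ½ k_n V_ov² = 0.5 × 0.56 × 0.975² = 0.266 mA.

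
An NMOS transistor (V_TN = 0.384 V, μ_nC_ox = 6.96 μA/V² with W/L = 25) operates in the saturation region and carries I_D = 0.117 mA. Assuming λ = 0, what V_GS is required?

V_GS = 1.54 V

k_n = μ_nC_ox · (W/L) = 0.174 mA/V².
In saturation I_D = ½ k_n (V_GS − V_TN)², so V_GS − V_TN = √(2 I_D / k_n) = √(2 × 0.117 / 0.174) = 1.16 V.
V_GS = 0.384 + 1.16 = 1.54 V.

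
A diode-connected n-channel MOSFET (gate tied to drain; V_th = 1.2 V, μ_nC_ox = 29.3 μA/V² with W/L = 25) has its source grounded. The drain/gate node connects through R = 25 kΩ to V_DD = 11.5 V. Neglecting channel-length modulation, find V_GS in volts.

V_GS = 2.21 V

With gate tied to drain, V_GS = V_DS ≥ V_GS − V_th, so the device is in saturation.
k_n = μ_nC_ox · (W/L) = 0.7325 mA/V².
KCL at the drain: ½ k_n (V_GS − V_th)² = (V_DD − V_GS)/R.
Let x = V_GS − 1.2. Then 9.16 x² + x − 10.3 = 0, giving x = 1.01 V (positive root), so V_GS = 2.21 V.
I_D = (V_DD − V_GS)/R = (11.5 − 2.21) / 25 = 0.372 mA.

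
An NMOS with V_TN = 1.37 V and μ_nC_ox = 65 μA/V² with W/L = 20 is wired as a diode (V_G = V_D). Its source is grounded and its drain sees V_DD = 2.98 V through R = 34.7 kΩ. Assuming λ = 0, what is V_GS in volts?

With gate tied to drain, V_GS = V_DS ≥ V_GS − V_TN, so the device is in saturation.
k_n = μ_nC_ox · (W/L) = 1.3 mA/V².
KCL at the drain: ½ k_n (V_GS − V_TN)² = (V_DD − V_GS)/R.
Let x = V_GS − 1.37. Then 22.6 x² + x − 1.61 = 0, giving x = 0.246 V (positive root), so V_GS = 1.62 V.
I_D = (V_DD − V_GS)/R = (2.98 − 1.62) / 34.7 = 0.0393 mA.

V_GS = 1.62 V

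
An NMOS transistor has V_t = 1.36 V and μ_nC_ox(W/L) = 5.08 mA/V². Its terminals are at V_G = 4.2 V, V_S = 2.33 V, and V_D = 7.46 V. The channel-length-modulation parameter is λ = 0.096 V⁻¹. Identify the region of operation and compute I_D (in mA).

Saturation; I_D = 0.986 mA

V_GS = V_G − V_S = 4.2 − 2.33 = 1.87 V; V_DS = V_D − V_S = 7.46 − 2.33 = 5.13 V.
V_ov = V_GS − V_t = 1.87 − 1.36 = 0.51 V.
Since V_DS = 5.13 V ≥ V_ov = 0.51 V, the device is in saturation.
I_D = ½ k_n V_ov² (1 + λ V_DS) = 0.5 × 5.08 × 0.51² × (1 + 0.096 × 5.13) = 0.986 mA.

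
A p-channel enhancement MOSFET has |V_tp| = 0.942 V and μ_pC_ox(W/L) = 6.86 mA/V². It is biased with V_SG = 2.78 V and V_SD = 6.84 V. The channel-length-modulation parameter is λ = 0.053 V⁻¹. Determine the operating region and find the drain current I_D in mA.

Saturation; I_D = 15.8 mA

V_ov = V_SG − |V_tp| = 2.78 − 0.942 = 1.84 V.
Since V_SD = 6.84 V ≥ V_ov = 1.84 V, the device is in saturation.
I_D = ½ k_p V_ov² (1 + λ V_SD) = 0.5 × 6.86 × 1.84² × (1 + 0.053 × 6.84) = 15.8 mA.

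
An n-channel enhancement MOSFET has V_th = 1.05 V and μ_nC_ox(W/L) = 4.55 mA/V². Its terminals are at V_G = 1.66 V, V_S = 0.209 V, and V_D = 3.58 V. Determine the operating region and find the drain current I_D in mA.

V_GS = V_G − V_S = 1.66 − 0.209 = 1.45 V; V_DS = V_D − V_S = 3.58 − 0.209 = 3.37 V.
V_ov = V_GS − V_th = 1.45 − 1.05 = 0.401 V.
Since V_DS = 3.37 V ≥ V_ov = 0.401 V, the device is in saturation.
I_D = ½ k_n V_ov² = 0.5 × 4.55 × 0.401² = 0.366 mA.

Saturation; I_D = 0.366 mA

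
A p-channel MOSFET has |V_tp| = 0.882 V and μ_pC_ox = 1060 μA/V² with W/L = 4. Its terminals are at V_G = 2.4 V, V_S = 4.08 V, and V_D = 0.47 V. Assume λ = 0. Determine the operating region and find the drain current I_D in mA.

Saturation; I_D = 1.35 mA

V_SG = V_S − V_G = 4.08 − 2.4 = 1.68 V; V_SD = V_S − V_D = 4.08 − 0.47 = 3.61 V.
k_p = μ_pC_ox · (W/L) = 4.24 mA/V².
V_ov = V_SG − |V_tp| = 1.68 − 0.882 = 0.798 V.
Since V_SD = 3.61 V ≥ V_ov = 0.798 V, the device is in saturation.
I_D = ½ k_p V_ov² = 0.5 × 4.24 × 0.798² = 1.35 mA.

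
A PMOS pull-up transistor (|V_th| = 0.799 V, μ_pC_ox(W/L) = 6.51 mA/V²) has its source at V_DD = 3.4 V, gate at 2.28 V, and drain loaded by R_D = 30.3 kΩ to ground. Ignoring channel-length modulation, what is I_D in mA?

I_D = 0.110 mA

V_SG = V_DD − V_G = 3.4 − 2.28 = 1.12 V, so V_ov = 1.12 − 0.799 = 0.321 V.
Assume saturation: I_D = ½ k_p V_ov² = 0.5 × 6.51 × 0.321² = 0.335 mA, giving V_SD = V_DD − I_D R_D = 3.4 − 0.335 × 30.3 = -6.76 V.
But -6.76 V < V_ov = 0.321 V, so the device is actually in triode.
In triode I_D = k_p[V_ov V_SD − ½ V_SD²] and I_D = (V_DD − V_SD)/R_D. Equating: 98.6 V_SD² − 64.32 V_SD + 3.4 = 0, giving V_SD = 0.058 V (the root below V_ov).
I_D = (3.4 − 0.058) / 30.3 = 0.11 mA.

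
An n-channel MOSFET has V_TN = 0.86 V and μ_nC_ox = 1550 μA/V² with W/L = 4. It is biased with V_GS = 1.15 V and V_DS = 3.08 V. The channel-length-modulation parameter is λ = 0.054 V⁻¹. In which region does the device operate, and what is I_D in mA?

k_n = μ_nC_ox · (W/L) = 6.2 mA/V².
V_ov = V_GS − V_TN = 1.15 − 0.86 = 0.29 V.
Since V_DS = 3.08 V ≥ V_ov = 0.29 V, the device is in saturation.
I_D = ½ k_n V_ov² (1 + λ V_DS) = 0.5 × 6.2 × 0.29² × (1 + 0.054 × 3.08) = 0.304 mA.

Saturation; I_D = 0.304 mA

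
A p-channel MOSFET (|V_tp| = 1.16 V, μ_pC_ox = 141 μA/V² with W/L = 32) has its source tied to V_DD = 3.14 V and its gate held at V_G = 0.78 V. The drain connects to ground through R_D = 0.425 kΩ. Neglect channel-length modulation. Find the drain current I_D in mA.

I_D = 3.25 mA

V_SG = V_DD − V_G = 3.14 − 0.78 = 2.36 V, so V_ov = 2.36 − 1.16 = 1.2 V.
k_p = μ_pC_ox · (W/L) = 4.512 mA/V².
Assume saturation: I_D = ½ k_p V_ov² = 0.5 × 4.512 × 1.2² = 3.25 mA, giving V_SD = V_DD − I_D R_D = 3.14 − 3.25 × 0.425 = 1.76 V.
V_SD = 1.76 V ≥ V_ov = 1.2 V, confirming saturation.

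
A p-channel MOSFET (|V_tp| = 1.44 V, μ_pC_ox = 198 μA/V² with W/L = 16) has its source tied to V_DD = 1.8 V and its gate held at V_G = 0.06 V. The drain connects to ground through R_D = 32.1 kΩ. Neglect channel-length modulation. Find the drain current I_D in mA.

V_SG = V_DD − V_G = 1.8 − 0.06 = 1.74 V, so V_ov = 1.74 − 1.44 = 0.3 V.
k_p = μ_pC_ox · (W/L) = 3.168 mA/V².
Assume saturation: I_D = ½ k_p V_ov² = 0.5 × 3.168 × 0.3² = 0.143 mA, giving V_SD = V_DD − I_D R_D = 1.8 − 0.143 × 32.1 = -2.78 V.
But -2.78 V < V_ov = 0.3 V, so the device is actually in triode.
In triode I_D = k_p[V_ov V_SD − ½ V_SD²] and I_D = (V_DD − V_SD)/R_D. Equating: 50.8 V_SD² − 31.51 V_SD + 1.8 = 0, giving V_SD = 0.0637 V (the root below V_ov).
I_D = (1.8 − 0.0637) / 32.1 = 0.0541 mA.

I_D = 0.0541 mA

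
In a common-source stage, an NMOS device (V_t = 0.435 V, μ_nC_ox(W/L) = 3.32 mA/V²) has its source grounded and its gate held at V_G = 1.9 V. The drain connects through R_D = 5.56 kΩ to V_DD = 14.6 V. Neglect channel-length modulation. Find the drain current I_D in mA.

I_D = 2.51 mA

V_GS = V_G = 1.9 V, so V_ov = 1.9 − 0.435 = 1.46 V.
Assume saturation: I_D = ½ k_n V_ov² = 0.5 × 3.32 × 1.46² = 3.56 mA, giving V_DS = V_DD − I_D R_D = 14.6 − 3.56 × 5.56 = -5.21 V.
But -5.21 V < V_ov = 1.46 V, so the device is actually in triode.
In triode I_D = k_n[V_ov V_DS − ½ V_DS²] and I_D = (V_DD − V_DS)/R_D. Equating: 9.23 V_DS² − 28.04 V_DS + 14.6 = 0, giving V_DS = 0.667 V (the root below V_ov).
I_D = (14.6 − 0.667) / 5.56 = 2.51 mA.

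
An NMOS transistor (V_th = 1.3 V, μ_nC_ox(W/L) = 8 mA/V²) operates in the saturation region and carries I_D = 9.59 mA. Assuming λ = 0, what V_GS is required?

In saturation I_D = ½ k_n (V_GS − V_th)², so V_GS − V_th = √(2 I_D / k_n) = √(2 × 9.59 / 8) = 1.55 V.
V_GS = 1.3 + 1.55 = 2.85 V.

V_GS = 2.85 V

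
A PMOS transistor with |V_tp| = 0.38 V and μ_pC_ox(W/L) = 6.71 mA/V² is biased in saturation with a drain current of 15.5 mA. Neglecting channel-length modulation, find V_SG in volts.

In saturation I_D = ½ k_p (V_SG − |V_tp|)², so V_SG − |V_tp| = √(2 I_D / k_p) = √(2 × 15.5 / 6.71) = 2.15 V.
V_SG = 0.38 + 2.15 = 2.53 V.

V_SG = 2.53 V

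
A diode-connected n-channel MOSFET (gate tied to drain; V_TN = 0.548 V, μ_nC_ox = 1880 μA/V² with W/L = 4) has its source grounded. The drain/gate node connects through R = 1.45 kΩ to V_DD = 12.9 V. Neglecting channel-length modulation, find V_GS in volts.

With gate tied to drain, V_GS = V_DS ≥ V_GS − V_TN, so the device is in saturation.
k_n = μ_nC_ox · (W/L) = 7.52 mA/V².
KCL at the drain: ½ k_n (V_GS − V_TN)² = (V_DD − V_GS)/R.
Let x = V_GS − 0.548. Then 5.45 x² + x − 12.35 = 0, giving x = 1.42 V (positive root), so V_GS = 1.96 V.
I_D = (V_DD − V_GS)/R = (12.9 − 1.96) / 1.45 = 7.54 mA.

V_GS = 1.96 V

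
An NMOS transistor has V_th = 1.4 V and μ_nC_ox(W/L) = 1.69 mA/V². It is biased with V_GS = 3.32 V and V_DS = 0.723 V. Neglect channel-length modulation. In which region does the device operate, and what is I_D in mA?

Triode; I_D = 1.90 mA

V_ov = V_GS − V_th = 3.32 − 1.4 = 1.92 V.
Since V_DS = 0.723 V < V_ov = 1.92 V, the device is in the triode region.
I_D = k_n [V_ov · V_DS − ½ V_DS²] = 1.69 × [1.92 × 0.723 − 0.5 × 0.723²] = 1.9 mA.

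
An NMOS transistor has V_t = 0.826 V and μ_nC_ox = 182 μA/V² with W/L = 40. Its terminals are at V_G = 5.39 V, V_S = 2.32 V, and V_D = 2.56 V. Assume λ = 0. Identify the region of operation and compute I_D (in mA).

V_GS = V_G − V_S = 5.39 − 2.32 = 3.07 V; V_DS = V_D − V_S = 2.56 − 2.32 = 0.24 V.
k_n = μ_nC_ox · (W/L) = 7.28 mA/V².
V_ov = V_GS − V_t = 3.07 − 0.826 = 2.24 V.
Since V_DS = 0.24 V < V_ov = 2.24 V, the device is in the triode region.
I_D = k_n [V_ov · V_DS − ½ V_DS²] = 7.28 × [2.24 × 0.24 − 0.5 × 0.24²] = 3.71 mA.

Triode; I_D = 3.71 mA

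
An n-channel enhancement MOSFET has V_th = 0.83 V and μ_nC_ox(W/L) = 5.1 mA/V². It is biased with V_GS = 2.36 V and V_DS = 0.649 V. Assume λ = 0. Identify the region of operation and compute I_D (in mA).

Triode; I_D = 3.99 mA

V_ov = V_GS − V_th = 2.36 − 0.83 = 1.53 V.
Since V_DS = 0.649 V < V_ov = 1.53 V, the device is in the triode region.
I_D = k_n [V_ov · V_DS − ½ V_DS²] = 5.1 × [1.53 × 0.649 − 0.5 × 0.649²] = 3.99 mA.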